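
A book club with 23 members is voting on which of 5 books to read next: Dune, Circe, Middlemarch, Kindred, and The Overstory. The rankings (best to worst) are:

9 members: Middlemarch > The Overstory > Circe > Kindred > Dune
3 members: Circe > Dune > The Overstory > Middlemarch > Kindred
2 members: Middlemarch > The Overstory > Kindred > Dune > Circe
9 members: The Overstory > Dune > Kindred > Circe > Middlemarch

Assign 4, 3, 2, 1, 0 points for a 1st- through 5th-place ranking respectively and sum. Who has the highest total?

Dune: 9·0 + 3·3 + 2·1 + 9·3 = 38
Circe: 9·2 + 3·4 + 2·0 + 9·1 = 39
Middlemarch: 9·4 + 3·1 + 2·4 + 9·0 = 47
Kindred: 9·1 + 3·0 + 2·2 + 9·2 = 31
The Overstory: 9·3 + 3·2 + 2·3 + 9·4 = 75
The Overstory has the highest Borda score (75).

The Overstory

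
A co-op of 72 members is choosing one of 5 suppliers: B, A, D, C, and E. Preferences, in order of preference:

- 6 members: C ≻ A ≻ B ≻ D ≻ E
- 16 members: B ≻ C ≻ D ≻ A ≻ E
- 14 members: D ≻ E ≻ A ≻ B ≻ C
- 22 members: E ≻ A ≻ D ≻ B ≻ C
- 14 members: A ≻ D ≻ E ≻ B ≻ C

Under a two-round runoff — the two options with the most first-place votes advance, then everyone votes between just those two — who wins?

Round 1 first-place votes: B 16, A 14, D 14, C 6, E 22.
E and B advance.
Runoff: E is preferred to B by 50 voters; B by 22.
E wins the runoff.

E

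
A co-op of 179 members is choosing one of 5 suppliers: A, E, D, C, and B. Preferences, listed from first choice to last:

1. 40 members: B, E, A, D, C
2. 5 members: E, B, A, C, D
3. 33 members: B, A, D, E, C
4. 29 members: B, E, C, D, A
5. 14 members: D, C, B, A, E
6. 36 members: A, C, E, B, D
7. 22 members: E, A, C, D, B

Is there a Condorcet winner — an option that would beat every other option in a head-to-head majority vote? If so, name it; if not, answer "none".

B vs A: 121–58 for B.
B vs E: 116–63 for B.
B vs D: 143–36 for B.
B vs C: 107–72 for B.
B beats every other option head-to-head.

B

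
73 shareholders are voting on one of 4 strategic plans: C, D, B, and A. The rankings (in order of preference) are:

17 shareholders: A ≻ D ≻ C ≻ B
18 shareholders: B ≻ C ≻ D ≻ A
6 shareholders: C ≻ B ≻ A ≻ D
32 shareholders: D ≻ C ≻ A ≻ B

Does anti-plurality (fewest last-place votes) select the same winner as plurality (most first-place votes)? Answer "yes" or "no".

no

Anti-plurality — last-place votes: C 0, D 6, B 49, A 18. Winner: C.
Plurality — first-place votes: C 6, D 32, B 18, A 17. Winner: D.
The two methods disagree.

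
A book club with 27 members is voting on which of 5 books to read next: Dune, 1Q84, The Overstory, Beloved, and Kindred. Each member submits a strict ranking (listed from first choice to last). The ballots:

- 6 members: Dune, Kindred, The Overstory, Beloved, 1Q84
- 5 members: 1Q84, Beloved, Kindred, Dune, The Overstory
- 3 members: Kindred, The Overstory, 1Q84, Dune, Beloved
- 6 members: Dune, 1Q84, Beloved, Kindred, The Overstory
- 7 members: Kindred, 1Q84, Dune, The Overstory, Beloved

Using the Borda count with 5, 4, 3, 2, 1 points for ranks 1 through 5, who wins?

Dune: 6·5 + 5·2 + 3·2 + 6·5 + 7·3 = 97
1Q84: 6·1 + 5·5 + 3·3 + 6·4 + 7·4 = 92
The Overstory: 6·3 + 5·1 + 3·4 + 6·1 + 7·2 = 55
Beloved: 6·2 + 5·4 + 3·1 + 6·3 + 7·1 = 60
Kindred: 6·4 + 5·3 + 3·5 + 6·2 + 7·5 = 101
Kindred has the highest Borda score (101).

Kindred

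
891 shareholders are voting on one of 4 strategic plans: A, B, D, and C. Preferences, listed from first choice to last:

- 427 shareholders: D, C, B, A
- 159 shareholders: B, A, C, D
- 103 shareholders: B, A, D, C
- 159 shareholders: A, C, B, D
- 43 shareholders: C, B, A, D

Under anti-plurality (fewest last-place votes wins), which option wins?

B

Last-place votes: A 427, B 0, D 361, C 103.
B is ranked last by the fewest voters, so B wins.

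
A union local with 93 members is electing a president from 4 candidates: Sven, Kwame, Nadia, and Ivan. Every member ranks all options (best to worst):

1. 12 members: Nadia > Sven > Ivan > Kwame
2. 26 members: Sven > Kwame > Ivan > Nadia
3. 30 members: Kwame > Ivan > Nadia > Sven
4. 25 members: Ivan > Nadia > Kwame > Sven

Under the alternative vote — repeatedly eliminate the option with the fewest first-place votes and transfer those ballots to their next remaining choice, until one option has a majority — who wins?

Kwame

Round 1: Sven 26, Kwame 30, Nadia 12, Ivan 25. Eliminate Nadia.
Round 2: Sven 38, Kwame 30, Ivan 25. Eliminate Ivan.
Round 3: Sven 38, Kwame 55. Kwame has a majority.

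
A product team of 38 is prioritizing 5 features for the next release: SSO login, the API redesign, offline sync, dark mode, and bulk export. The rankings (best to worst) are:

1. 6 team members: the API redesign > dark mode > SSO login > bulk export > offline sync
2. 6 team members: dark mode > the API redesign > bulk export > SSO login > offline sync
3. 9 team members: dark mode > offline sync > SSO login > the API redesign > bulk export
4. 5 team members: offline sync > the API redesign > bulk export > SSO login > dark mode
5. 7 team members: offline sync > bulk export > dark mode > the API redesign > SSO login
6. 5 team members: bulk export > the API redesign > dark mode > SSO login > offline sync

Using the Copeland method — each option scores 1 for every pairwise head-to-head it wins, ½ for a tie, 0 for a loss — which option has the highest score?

dark mode

SSO login: loses to the API redesign, offline sync, dark mode, and bulk export → score 0.
the API redesign: beats SSO login and bulk export; loses to offline sync and dark mode → score 2.
offline sync: beats SSO login, the API redesign, and bulk export; loses to dark mode → score 3.
dark mode: beats SSO login, the API redesign, offline sync, and bulk export → score 4.
bulk export: beats SSO login; loses to the API redesign, offline sync, and dark mode → score 1.
dark mode has the best pairwise record.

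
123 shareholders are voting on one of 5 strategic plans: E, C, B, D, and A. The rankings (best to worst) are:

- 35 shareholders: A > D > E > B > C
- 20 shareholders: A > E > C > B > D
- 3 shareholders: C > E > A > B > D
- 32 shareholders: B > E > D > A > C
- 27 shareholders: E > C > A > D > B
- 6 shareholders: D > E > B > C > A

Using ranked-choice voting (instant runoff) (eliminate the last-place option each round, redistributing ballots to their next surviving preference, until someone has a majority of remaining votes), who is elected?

Round 1: E 27, C 3, B 32, D 6, A 55. Eliminate C.
Round 2: E 30, B 32, D 6, A 55. Eliminate D.
Round 3: E 36, B 32, A 55. Eliminate B.
Round 4: E 68, A 55. E has a majority.

E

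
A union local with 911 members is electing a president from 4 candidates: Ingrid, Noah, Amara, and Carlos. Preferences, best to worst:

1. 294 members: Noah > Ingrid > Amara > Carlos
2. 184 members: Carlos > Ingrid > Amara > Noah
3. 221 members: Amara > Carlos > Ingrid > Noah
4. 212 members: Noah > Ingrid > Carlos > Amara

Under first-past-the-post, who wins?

First-place votes: Ingrid 0, Noah 506, Amara 221, Carlos 184.
Noah has the most first-place votes.

Noah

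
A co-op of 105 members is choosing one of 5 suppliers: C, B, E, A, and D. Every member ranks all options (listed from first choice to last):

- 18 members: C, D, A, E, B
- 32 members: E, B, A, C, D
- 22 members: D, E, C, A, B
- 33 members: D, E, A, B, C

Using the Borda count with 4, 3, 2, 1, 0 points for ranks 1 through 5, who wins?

E

C: 18·4 + 32·1 + 22·2 + 33·0 = 148
B: 18·0 + 32·3 + 22·0 + 33·1 = 129
E: 18·1 + 32·4 + 22·3 + 33·3 = 311
A: 18·2 + 32·2 + 22·1 + 33·2 = 188
D: 18·3 + 32·0 + 22·4 + 33·4 = 274
E has the highest Borda score (311).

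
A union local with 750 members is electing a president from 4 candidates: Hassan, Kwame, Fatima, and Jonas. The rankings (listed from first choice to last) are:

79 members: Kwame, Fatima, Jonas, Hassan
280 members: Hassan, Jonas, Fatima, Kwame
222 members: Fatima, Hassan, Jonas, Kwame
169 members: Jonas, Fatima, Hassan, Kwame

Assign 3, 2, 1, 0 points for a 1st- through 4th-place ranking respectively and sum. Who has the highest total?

Hassan: 79·0 + 280·3 + 222·2 + 169·1 = 1453
Kwame: 79·3 + 280·0 + 222·0 + 169·0 = 237
Fatima: 79·2 + 280·1 + 222·3 + 169·2 = 1442
Jonas: 79·1 + 280·2 + 222·1 + 169·3 = 1368
Hassan has the highest Borda score (1453).

Hassan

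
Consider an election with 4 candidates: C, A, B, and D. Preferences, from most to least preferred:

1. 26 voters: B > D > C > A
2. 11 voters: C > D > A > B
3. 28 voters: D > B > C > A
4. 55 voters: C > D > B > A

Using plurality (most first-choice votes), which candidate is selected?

C

First-place votes: C 66, A 0, B 26, D 28.
C has the most first-place votes.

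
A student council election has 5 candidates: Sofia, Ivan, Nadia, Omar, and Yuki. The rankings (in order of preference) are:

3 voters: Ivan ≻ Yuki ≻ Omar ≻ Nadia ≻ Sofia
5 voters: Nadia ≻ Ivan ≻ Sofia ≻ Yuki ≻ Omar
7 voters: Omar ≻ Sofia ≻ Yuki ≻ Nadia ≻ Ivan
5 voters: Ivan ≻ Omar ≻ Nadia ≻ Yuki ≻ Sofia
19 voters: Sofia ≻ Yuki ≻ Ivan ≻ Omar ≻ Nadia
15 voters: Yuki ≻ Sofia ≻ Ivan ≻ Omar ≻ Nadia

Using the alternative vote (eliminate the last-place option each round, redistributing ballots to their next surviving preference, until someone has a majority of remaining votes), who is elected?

Sofia

Round 1: Sofia 19, Ivan 8, Nadia 5, Omar 7, Yuki 15. Eliminate Nadia.
Round 2: Sofia 19, Ivan 13, Omar 7, Yuki 15. Eliminate Omar.
Round 3: Sofia 26, Ivan 13, Yuki 15. Eliminate Ivan.
Round 4: Sofia 31, Yuki 23. Sofia has a majority.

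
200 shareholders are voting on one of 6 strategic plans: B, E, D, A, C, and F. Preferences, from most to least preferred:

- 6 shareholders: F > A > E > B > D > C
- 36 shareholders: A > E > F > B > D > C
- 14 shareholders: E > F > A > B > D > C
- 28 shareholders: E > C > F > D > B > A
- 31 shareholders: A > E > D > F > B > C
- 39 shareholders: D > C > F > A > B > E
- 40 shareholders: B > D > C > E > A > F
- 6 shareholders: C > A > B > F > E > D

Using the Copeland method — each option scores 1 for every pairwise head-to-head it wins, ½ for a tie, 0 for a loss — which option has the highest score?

E

B: beats D and C; loses to E, A, and F → score 2.
E: beats B, D, C, and F; loses to A → score 4.
D: beats A, C, and F; loses to B and E → score 3.
A: beats B, E, and F; loses to D and C → score 3.
C: beats A and F; loses to B, E, and D → score 2.
F: beats B; loses to E, D, A, and C → score 1.
E has the best pairwise record.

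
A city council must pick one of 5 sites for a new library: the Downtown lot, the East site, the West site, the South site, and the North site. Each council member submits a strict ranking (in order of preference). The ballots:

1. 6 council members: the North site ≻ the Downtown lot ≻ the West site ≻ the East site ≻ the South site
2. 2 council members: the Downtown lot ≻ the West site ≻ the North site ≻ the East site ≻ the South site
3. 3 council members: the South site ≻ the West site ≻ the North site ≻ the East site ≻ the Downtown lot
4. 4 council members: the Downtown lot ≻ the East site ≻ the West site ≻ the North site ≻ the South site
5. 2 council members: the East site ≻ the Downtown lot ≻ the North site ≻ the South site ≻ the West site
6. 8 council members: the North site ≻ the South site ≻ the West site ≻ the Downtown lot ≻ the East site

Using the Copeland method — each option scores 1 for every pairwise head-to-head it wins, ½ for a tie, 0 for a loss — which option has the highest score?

the North site

the Downtown lot: beats the East site, the West site, and the South site; loses to the North site → score 3.
the East site: beats the South site; loses to the Downtown lot, the West site, and the North site → score 1.
the West site: beats the East site; loses to the Downtown lot, the South site, and the North site → score 1.
the South site: beats the West site; loses to the Downtown lot, the East site, and the North site → score 1.
the North site: beats the Downtown lot, the East site, the West site, and the South site → score 4.
the North site has the best pairwise record.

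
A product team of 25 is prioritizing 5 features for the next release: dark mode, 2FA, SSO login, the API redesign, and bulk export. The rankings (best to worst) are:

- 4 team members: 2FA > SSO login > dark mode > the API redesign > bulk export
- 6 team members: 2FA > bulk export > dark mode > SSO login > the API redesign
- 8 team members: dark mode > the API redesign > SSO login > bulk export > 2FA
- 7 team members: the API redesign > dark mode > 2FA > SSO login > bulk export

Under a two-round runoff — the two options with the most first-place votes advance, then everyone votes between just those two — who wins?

dark mode

Round 1 first-place votes: dark mode 8, 2FA 10, SSO login 0, the API redesign 7, bulk export 0.
2FA and dark mode advance.
Runoff: 2FA is preferred to dark mode by 10 voters; dark mode by 15.
dark mode wins the runoff.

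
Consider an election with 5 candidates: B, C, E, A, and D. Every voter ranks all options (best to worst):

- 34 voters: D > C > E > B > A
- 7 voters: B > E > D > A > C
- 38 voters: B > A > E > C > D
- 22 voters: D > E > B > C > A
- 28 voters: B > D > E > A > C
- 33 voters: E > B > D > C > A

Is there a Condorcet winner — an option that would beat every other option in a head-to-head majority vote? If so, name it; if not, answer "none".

none

Checking pairwise contests:
E beats B 89–73.
B beats C 128–34.
D beats E 84–78.
B beats A 162–0.
B beats D 106–56.
Every option loses at least one head-to-head, so there is no Condorcet winner.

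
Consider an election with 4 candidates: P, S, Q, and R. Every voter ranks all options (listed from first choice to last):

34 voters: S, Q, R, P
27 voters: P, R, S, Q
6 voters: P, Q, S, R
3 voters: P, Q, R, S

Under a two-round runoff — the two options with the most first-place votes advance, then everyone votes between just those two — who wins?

P

Round 1 first-place votes: P 36, S 34, Q 0, R 0.
P and S advance.
Runoff: P is preferred to S by 36 voters; S by 34.
P wins the runoff.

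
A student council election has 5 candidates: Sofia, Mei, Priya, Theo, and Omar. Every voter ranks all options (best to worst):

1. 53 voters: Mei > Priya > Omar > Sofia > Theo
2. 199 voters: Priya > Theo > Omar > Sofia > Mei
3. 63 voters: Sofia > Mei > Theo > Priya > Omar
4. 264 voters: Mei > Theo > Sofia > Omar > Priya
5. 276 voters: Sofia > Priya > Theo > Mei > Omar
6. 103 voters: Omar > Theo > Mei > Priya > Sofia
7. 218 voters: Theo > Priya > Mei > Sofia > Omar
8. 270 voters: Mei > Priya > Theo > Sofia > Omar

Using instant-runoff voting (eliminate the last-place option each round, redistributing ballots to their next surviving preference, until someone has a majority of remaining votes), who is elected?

Round 1: Sofia 339, Mei 587, Priya 199, Theo 218, Omar 103. Eliminate Omar.
Round 2: Sofia 339, Mei 587, Priya 199, Theo 321. Eliminate Priya.
Round 3: Sofia 339, Mei 587, Theo 520. Eliminate Sofia.
Round 4: Mei 650, Theo 796. Theo has a majority.

Theo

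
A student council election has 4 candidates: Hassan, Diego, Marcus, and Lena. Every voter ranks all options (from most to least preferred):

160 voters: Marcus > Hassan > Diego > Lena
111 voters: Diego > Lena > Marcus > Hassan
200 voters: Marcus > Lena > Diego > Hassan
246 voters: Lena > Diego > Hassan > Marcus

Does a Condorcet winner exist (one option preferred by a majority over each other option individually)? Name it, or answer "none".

Marcus vs Hassan: 471–246 for Marcus.
Marcus vs Diego: 360–357 for Marcus.
Marcus vs Lena: 360–357 for Marcus.
Marcus beats every other option head-to-head.

Marcus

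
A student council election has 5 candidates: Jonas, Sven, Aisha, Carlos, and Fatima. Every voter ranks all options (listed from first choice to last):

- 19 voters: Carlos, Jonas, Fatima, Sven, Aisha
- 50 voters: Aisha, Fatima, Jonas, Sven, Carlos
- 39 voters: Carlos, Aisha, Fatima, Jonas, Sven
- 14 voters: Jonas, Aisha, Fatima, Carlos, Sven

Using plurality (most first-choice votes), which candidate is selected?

Carlos

First-place votes: Jonas 14, Sven 0, Aisha 50, Carlos 58, Fatima 0.
Carlos has the most first-place votes.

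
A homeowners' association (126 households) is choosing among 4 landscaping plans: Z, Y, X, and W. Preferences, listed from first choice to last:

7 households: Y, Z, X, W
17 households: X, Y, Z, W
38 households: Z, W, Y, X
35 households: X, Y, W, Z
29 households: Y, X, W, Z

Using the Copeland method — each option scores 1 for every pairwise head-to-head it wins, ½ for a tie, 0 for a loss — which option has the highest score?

Z: loses to Y, X, and W → score 0.
Y: beats Z, X, and W → score 3.
X: beats Z and W; loses to Y → score 2.
W: beats Z; loses to Y and X → score 1.
Y has the best pairwise record.

Y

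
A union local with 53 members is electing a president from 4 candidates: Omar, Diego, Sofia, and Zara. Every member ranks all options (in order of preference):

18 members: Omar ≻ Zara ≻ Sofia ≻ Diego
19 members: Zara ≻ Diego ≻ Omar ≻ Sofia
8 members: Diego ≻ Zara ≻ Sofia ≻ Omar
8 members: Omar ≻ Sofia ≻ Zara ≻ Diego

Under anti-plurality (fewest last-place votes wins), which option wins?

Last-place votes: Omar 8, Diego 26, Sofia 19, Zara 0.
Zara is ranked last by the fewest voters, so Zara wins.

Zara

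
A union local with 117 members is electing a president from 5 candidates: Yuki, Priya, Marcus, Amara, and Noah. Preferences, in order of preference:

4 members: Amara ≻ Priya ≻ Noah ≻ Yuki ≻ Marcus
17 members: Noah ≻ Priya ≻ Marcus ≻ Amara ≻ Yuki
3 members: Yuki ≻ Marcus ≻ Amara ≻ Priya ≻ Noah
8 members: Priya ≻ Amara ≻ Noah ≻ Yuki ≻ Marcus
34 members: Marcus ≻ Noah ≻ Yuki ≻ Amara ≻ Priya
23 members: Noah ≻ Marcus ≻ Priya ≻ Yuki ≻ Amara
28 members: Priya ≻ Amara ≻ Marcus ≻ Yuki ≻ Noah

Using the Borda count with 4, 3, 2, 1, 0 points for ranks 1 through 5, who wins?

Yuki: 4·1 + 17·0 + 3·4 + 8·1 + 34·2 + 23·1 + 28·1 = 143
Priya: 4·3 + 17·3 + 3·1 + 8·4 + 34·0 + 23·2 + 28·4 = 256
Marcus: 4·0 + 17·2 + 3·3 + 8·0 + 34·4 + 23·3 + 28·2 = 304
Amara: 4·4 + 17·1 + 3·2 + 8·3 + 34·1 + 23·0 + 28·3 = 181
Noah: 4·2 + 17·4 + 3·0 + 8·2 + 34·3 + 23·4 + 28·0 = 286
Marcus has the highest Borda score (304).

Marcus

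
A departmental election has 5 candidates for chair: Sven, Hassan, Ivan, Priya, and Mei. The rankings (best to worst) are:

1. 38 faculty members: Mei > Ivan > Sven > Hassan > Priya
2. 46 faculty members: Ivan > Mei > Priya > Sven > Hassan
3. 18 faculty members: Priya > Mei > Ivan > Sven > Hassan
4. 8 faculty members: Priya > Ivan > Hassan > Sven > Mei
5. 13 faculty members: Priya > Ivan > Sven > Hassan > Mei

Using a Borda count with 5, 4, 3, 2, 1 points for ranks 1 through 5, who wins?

Sven: 38·3 + 46·2 + 18·2 + 8·2 + 13·3 = 297
Hassan: 38·2 + 46·1 + 18·1 + 8·3 + 13·2 = 190
Ivan: 38·4 + 46·5 + 18·3 + 8·4 + 13·4 = 520
Priya: 38·1 + 46·3 + 18·5 + 8·5 + 13·5 = 371
Mei: 38·5 + 46·4 + 18·4 + 8·1 + 13·1 = 467
Ivan has the highest Borda score (520).

Ivan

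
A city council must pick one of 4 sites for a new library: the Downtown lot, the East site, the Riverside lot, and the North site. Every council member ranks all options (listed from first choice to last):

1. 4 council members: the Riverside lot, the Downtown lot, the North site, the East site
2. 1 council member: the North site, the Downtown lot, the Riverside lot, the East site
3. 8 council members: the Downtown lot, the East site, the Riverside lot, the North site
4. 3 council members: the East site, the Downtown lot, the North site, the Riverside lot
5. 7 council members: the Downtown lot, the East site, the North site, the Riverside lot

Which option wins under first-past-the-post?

First-place votes: the Downtown lot 15, the East site 3, the Riverside lot 4, the North site 1.
the Downtown lot has the most first-place votes.

the Downtown lot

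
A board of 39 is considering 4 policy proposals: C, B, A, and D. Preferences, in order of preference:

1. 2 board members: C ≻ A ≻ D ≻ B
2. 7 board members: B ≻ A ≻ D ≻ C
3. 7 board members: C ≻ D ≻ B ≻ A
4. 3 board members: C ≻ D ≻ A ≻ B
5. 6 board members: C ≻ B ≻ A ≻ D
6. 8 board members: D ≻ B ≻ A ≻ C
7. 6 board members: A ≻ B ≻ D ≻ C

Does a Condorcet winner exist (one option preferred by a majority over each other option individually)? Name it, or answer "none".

Checking pairwise contests:
B beats C 21–18.
D beats B 20–19.
B beats A 28–11.
A beats D 21–18.
Every option loses at least one head-to-head, so there is no Condorcet winner.

none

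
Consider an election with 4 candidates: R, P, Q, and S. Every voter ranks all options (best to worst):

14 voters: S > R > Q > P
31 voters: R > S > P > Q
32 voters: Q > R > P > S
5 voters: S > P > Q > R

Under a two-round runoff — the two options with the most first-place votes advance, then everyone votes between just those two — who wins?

Round 1 first-place votes: R 31, P 0, Q 32, S 19.
Q and R advance.
Runoff: Q is preferred to R by 37 voters; R by 45.
R wins the runoff.

R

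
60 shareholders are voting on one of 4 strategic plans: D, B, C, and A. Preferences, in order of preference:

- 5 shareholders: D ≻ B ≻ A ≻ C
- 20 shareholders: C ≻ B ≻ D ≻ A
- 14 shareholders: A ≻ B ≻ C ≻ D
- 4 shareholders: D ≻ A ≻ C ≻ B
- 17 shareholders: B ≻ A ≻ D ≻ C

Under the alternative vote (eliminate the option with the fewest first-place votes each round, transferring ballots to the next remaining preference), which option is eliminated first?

D

Round 1: D 9, B 17, C 20, A 14. Eliminate D.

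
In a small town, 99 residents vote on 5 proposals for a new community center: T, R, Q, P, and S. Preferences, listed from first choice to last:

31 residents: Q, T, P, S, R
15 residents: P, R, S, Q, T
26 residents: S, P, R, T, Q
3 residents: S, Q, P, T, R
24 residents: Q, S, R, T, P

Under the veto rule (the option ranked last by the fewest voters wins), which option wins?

S

Last-place votes: T 15, R 34, Q 26, P 24, S 0.
S is ranked last by the fewest voters, so S wins.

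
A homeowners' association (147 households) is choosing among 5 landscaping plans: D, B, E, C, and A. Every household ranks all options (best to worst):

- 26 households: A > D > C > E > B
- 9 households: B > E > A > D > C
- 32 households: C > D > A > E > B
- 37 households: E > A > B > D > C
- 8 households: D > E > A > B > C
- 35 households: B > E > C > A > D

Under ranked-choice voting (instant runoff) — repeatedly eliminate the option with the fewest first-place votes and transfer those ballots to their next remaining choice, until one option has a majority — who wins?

E

Round 1: D 8, B 44, E 37, C 32, A 26. Eliminate D.
Round 2: B 44, E 45, C 32, A 26. Eliminate A.
Round 3: B 44, E 45, C 58. Eliminate B.
Round 4: E 89, C 58. E has a majority.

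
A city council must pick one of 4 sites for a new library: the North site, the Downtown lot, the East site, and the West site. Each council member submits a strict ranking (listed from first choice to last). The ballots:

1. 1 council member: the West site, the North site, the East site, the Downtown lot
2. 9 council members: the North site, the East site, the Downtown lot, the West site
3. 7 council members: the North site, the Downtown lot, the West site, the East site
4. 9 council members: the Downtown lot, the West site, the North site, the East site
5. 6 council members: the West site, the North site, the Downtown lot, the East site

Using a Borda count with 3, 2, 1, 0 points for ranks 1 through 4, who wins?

the North site

the North site: 1·2 + 9·3 + 7·3 + 9·1 + 6·2 = 71
the Downtown lot: 1·0 + 9·1 + 7·2 + 9·3 + 6·1 = 56
the East site: 1·1 + 9·2 + 7·0 + 9·0 + 6·0 = 19
the West site: 1·3 + 9·0 + 7·1 + 9·2 + 6·3 = 46
the North site has the highest Borda score (71).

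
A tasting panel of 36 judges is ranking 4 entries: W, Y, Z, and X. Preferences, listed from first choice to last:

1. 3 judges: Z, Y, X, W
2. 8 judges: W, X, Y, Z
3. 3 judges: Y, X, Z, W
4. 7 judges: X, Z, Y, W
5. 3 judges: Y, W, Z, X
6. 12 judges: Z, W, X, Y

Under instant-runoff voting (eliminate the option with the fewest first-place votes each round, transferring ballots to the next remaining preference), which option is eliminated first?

Y

Round 1: W 8, Y 6, Z 15, X 7. Eliminate Y.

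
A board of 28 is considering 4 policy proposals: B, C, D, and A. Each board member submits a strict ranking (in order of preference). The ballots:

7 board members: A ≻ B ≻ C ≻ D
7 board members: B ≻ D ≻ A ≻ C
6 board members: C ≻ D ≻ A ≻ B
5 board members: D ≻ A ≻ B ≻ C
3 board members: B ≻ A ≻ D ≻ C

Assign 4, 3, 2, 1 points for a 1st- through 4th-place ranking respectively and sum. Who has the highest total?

B: 7·3 + 7·4 + 6·1 + 5·2 + 3·4 = 77
C: 7·2 + 7·1 + 6·4 + 5·1 + 3·1 = 53
D: 7·1 + 7·3 + 6·3 + 5·4 + 3·2 = 72
A: 7·4 + 7·2 + 6·2 + 5·3 + 3·3 = 78
A has the highest Borda score (78).

A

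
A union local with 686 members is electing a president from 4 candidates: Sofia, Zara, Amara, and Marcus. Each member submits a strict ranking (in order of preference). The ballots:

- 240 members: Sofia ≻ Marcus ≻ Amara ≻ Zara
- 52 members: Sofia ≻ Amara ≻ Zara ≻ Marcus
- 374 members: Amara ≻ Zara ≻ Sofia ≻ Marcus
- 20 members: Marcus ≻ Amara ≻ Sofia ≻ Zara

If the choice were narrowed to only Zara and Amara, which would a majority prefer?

Amara

Voters preferring Zara to Amara: 0; preferring Amara to Zara: 686.
Amara wins the head-to-head.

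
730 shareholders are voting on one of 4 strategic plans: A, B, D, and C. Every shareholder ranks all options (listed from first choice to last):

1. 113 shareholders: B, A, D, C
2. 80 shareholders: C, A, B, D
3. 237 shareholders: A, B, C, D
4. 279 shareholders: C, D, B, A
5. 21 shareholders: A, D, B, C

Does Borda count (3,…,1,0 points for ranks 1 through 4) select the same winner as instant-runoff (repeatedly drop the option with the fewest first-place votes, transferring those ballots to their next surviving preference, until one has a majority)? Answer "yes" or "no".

Borda — scores: A 1160, B 1193, D 713, C 1314. Winner: C.
Instant-runoff — R1 A 258, B 113, D 0, C 359 (D out); R2 A 258, B 113, C 359 (B out); R3 A 371, C 359 (A winner). Winner: A.
The two methods disagree.

no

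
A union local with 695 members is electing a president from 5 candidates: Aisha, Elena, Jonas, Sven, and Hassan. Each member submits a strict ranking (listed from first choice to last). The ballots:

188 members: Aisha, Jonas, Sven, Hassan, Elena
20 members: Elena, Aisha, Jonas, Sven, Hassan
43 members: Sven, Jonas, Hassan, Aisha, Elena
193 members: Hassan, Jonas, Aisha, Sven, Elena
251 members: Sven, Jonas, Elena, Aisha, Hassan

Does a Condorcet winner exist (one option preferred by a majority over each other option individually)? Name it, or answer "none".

Jonas

Jonas vs Aisha: 487–208 for Jonas.
Jonas vs Elena: 675–20 for Jonas.
Jonas vs Sven: 401–294 for Jonas.
Jonas vs Hassan: 502–193 for Jonas.
Jonas beats every other option head-to-head.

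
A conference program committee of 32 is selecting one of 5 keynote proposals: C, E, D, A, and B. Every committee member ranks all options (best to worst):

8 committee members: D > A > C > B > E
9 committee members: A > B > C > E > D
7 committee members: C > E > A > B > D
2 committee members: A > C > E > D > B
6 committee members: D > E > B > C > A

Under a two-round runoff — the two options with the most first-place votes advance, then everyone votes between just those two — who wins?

Round 1 first-place votes: C 7, E 0, D 14, A 11, B 0.
D and A advance.
Runoff: D is preferred to A by 14 voters; A by 18.
A wins the runoff.

A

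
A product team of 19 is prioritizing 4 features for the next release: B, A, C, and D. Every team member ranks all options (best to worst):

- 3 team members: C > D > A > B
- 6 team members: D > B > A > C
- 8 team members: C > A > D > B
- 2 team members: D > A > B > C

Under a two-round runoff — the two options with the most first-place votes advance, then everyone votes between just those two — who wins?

C

Round 1 first-place votes: B 0, A 0, C 11, D 8.
C and D advance.
Runoff: C is preferred to D by 11 voters; D by 8.
C wins the runoff.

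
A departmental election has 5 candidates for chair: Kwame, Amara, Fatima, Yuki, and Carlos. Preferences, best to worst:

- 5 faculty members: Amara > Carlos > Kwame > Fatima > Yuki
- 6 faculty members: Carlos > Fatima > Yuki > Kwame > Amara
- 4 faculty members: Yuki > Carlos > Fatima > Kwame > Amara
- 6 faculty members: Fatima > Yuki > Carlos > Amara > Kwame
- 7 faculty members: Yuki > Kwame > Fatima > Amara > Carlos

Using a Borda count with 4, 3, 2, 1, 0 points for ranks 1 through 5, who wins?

Yuki

Kwame: 5·2 + 6·1 + 4·1 + 6·0 + 7·3 = 41
Amara: 5·4 + 6·0 + 4·0 + 6·1 + 7·1 = 33
Fatima: 5·1 + 6·3 + 4·2 + 6·4 + 7·2 = 69
Yuki: 5·0 + 6·2 + 4·4 + 6·3 + 7·4 = 74
Carlos: 5·3 + 6·4 + 4·3 + 6·2 + 7·0 = 63
Yuki has the highest Borda score (74).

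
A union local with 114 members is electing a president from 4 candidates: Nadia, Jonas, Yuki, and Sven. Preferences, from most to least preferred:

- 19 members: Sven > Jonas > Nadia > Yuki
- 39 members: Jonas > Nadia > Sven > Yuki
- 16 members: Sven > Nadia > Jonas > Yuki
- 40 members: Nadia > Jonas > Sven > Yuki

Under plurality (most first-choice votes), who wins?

First-place votes: Nadia 40, Jonas 39, Yuki 0, Sven 35.
Nadia has the most first-place votes.

Nadia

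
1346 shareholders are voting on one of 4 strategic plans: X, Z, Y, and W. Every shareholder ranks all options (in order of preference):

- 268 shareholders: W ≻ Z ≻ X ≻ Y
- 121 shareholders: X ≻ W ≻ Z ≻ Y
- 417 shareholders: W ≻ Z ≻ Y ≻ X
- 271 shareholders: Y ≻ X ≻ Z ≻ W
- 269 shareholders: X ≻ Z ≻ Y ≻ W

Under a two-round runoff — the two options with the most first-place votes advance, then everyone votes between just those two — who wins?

W

Round 1 first-place votes: X 390, Z 0, Y 271, W 685.
W and X advance.
Runoff: W is preferred to X by 685 voters; X by 661.
W wins the runoff.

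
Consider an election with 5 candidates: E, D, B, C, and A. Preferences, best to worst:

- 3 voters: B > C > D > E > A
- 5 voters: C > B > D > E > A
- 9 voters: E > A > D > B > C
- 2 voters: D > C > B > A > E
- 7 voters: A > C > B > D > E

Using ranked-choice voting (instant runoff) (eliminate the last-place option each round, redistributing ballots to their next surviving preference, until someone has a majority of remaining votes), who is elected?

Round 1: E 9, D 2, B 3, C 5, A 7. Eliminate D.
Round 2: E 9, B 3, C 7, A 7. Eliminate B.
Round 3: E 9, C 10, A 7. Eliminate A.
Round 4: E 9, C 17. C has a majority.

C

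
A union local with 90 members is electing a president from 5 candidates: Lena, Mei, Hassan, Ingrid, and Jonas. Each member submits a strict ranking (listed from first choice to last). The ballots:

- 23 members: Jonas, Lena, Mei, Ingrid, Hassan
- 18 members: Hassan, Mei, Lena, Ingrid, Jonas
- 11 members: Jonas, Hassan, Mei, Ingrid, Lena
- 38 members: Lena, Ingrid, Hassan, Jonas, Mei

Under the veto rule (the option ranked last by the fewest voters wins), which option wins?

Ingrid

Last-place votes: Lena 11, Mei 38, Hassan 23, Ingrid 0, Jonas 18.
Ingrid is ranked last by the fewest voters, so Ingrid wins.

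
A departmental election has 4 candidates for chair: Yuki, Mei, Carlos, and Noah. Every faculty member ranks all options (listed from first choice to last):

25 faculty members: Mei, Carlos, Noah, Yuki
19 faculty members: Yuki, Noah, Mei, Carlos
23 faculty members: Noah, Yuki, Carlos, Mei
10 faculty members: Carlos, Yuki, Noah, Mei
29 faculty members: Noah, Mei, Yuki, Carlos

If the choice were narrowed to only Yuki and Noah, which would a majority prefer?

Voters preferring Yuki to Noah: 29; preferring Noah to Yuki: 77.
Noah wins the head-to-head.

Noah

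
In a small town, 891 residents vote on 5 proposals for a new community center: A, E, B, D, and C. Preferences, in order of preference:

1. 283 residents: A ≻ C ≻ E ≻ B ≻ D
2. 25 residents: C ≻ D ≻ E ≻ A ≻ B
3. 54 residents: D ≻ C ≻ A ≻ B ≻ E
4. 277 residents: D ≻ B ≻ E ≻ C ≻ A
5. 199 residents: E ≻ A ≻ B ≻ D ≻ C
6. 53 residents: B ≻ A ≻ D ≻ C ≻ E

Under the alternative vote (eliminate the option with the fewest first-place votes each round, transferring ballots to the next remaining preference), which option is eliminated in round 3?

Round 1: A 283, E 199, B 53, D 331, C 25. Eliminate C.
Round 2: A 283, E 199, B 53, D 356. Eliminate B.
Round 3: A 336, E 199, D 356. Eliminate E.

E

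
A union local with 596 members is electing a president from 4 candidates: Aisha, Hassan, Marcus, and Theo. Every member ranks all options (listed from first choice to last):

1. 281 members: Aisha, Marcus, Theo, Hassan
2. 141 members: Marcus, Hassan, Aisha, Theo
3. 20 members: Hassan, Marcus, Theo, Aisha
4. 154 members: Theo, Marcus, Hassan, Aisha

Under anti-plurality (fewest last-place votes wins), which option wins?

Last-place votes: Aisha 174, Hassan 281, Marcus 0, Theo 141.
Marcus is ranked last by the fewest voters, so Marcus wins.

Marcus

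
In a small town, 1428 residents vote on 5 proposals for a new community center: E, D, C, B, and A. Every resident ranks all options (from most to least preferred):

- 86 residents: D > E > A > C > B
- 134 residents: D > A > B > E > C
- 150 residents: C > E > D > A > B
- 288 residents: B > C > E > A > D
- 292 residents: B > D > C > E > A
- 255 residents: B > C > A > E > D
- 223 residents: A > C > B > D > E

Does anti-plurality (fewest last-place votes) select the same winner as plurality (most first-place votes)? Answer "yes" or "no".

no

Anti-plurality — last-place votes: E 223, D 543, C 134, B 236, A 292. Winner: C.
Plurality — first-place votes: E 0, D 220, C 150, B 835, A 223. Winner: B.
The two methods disagree.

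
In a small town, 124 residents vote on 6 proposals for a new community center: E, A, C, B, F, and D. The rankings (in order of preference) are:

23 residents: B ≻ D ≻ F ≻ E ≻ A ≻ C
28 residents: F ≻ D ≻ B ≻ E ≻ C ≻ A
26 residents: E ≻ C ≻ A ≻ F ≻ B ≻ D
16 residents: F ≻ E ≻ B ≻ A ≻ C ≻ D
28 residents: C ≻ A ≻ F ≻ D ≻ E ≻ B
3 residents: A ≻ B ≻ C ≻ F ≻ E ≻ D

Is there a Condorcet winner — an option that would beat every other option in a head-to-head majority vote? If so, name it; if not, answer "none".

F vs E: 98–26 for F.
F vs A: 67–57 for F.
F vs C: 67–57 for F.
F vs B: 98–26 for F.
F vs D: 101–23 for F.
F beats every other option head-to-head.

F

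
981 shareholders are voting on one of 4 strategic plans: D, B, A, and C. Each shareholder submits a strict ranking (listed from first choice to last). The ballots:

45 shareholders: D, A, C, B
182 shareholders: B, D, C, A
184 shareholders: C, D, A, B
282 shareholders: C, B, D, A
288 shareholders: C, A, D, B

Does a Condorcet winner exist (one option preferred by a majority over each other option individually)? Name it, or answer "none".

C vs D: 754–227 for C.
C vs B: 799–182 for C.
C vs A: 936–45 for C.
C beats every other option head-to-head.

C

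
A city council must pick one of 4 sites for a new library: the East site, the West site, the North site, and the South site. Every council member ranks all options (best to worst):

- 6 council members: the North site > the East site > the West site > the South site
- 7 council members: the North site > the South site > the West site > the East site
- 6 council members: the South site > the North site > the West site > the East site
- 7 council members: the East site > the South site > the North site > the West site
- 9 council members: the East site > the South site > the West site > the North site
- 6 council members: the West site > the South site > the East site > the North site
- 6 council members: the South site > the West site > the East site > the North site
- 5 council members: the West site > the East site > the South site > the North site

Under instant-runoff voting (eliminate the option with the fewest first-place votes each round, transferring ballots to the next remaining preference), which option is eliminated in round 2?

the North site

Round 1: the East site 16, the West site 11, the North site 13, the South site 12. Eliminate the West site.
Round 2: the East site 21, the North site 13, the South site 18. Eliminate the North site.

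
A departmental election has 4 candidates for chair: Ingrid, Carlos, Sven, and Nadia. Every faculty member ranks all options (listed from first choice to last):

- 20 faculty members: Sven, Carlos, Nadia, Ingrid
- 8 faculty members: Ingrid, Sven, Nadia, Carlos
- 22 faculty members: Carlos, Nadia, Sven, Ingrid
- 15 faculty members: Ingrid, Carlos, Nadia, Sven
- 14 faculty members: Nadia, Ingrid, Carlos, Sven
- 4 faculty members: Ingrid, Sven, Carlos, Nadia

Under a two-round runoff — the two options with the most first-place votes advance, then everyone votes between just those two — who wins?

Carlos

Round 1 first-place votes: Ingrid 27, Carlos 22, Sven 20, Nadia 14.
Ingrid and Carlos advance.
Runoff: Ingrid is preferred to Carlos by 41 voters; Carlos by 42.
Carlos wins the runoff.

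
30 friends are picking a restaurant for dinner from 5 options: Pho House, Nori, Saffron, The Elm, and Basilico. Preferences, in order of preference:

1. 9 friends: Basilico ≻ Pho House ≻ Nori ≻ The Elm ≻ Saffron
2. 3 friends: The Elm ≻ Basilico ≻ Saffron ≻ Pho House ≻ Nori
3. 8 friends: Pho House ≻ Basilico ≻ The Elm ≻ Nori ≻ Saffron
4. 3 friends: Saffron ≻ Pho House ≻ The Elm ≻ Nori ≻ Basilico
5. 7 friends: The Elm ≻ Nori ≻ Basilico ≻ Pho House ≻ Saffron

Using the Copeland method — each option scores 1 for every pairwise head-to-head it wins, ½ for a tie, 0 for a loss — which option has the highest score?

Basilico

Pho House: beats Nori, Saffron, and The Elm; loses to Basilico → score 3.
Nori: beats Saffron; loses to Pho House, The Elm, and Basilico → score 1.
Saffron: loses to Pho House, Nori, The Elm, and Basilico → score 0.
The Elm: beats Nori and Saffron; loses to Pho House and Basilico → score 2.
Basilico: beats Pho House, Nori, Saffron, and The Elm → score 4.
Basilico has the best pairwise record.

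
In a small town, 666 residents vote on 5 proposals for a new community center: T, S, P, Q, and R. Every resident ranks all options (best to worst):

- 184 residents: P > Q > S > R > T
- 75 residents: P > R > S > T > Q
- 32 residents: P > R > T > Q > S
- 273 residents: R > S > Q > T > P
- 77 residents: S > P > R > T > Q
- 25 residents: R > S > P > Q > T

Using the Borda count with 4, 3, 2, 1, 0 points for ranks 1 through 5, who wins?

T: 184·0 + 75·1 + 32·2 + 273·1 + 77·1 + 25·0 = 489
S: 184·2 + 75·2 + 32·0 + 273·3 + 77·4 + 25·3 = 1720
P: 184·4 + 75·4 + 32·4 + 273·0 + 77·3 + 25·2 = 1445
Q: 184·3 + 75·0 + 32·1 + 273·2 + 77·0 + 25·1 = 1155
R: 184·1 + 75·3 + 32·3 + 273·4 + 77·2 + 25·4 = 1851
R has the highest Borda score (1851).

R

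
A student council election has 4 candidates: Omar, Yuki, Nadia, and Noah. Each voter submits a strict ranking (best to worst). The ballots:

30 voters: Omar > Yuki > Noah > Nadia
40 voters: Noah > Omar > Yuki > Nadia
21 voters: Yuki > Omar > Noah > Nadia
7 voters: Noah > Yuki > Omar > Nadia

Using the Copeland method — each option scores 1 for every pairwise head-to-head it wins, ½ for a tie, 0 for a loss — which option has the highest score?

Omar: beats Yuki, Nadia, and Noah → score 3.
Yuki: beats Nadia and Noah; loses to Omar → score 2.
Nadia: loses to Omar, Yuki, and Noah → score 0.
Noah: beats Nadia; loses to Omar and Yuki → score 1.
Omar has the best pairwise record.

Omar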